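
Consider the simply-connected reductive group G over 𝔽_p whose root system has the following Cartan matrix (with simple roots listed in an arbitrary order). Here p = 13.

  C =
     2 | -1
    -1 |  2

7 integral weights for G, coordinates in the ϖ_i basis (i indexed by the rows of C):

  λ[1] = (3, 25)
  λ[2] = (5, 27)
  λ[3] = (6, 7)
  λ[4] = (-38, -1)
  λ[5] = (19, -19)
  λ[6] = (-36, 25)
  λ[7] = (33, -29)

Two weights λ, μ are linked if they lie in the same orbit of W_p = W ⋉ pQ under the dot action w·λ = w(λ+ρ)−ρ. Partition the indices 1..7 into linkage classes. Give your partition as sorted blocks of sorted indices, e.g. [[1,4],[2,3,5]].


A_2 Cartan matrix, 2 simple roots permuted; ρ=(1,1).

Ā_13 reps of the 7 weights (A_2, coords as presented):

  λ_1+ρ ↦ (9, 4)
  λ_2+ρ ↦ (5, 6)
  λ_3+ρ ↦ (5, 6)
  λ_4+ρ ↦ (2, 0)
  λ_5+ρ ↦ (5, 6)
  λ_6+ρ ↦ (9, 4)
  λ_7+ρ ↦ (5, 6)

Partition of {1..7} into 3 W_13-dot-orbits:

[[1, 6], [2, 3, 5, 7], [4]]


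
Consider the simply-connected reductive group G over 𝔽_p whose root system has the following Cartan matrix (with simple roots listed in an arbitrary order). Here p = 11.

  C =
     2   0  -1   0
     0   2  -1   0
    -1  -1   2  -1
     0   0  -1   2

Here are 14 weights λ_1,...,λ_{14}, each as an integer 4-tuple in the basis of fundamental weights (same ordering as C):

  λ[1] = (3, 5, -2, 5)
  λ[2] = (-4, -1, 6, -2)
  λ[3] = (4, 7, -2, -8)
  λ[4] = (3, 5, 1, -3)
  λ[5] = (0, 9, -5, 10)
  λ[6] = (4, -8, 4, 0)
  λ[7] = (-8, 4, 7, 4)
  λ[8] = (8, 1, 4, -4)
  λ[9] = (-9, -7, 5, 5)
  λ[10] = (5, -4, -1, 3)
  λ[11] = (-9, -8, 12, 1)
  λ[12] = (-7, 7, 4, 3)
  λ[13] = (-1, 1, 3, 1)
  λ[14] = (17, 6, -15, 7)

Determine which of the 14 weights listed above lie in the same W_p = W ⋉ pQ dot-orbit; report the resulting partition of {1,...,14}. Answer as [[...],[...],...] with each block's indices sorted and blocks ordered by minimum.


D_4 Cartan matrix, 4 simple roots permuted; ρ=(1,1,1,1).

Each λ_j+ρ reduced to Ā_11; 4-tuples below use C's row order:

  λ_1 → (0, 2, 3, 2) · λ_2 → (3, 0, 3, 1) · λ_3 → (3, 0, 3, 1) · λ_4 → (3, 5, 1, 1) · λ_5 → (3, 0, 3, 1) · λ_6 → (3, 5, 1, 1) · λ_7 → (0, 2, 3, 2) · λ_8 → (4, 3, 0, 2) · λ_9 → (0, 2, 3, 2) · λ_10 → (3, 0, 3, 1) · λ_11 → (4, 3, 0, 2) · λ_12 → (0, 2, 3, 2) · λ_13 → (0, 2, 3, 2) · λ_14 → (3, 0, 3, 1)

The 14 indices split into 4 linkage classes (same alcove rep ⇔ same W_11-dot-orbit):

[[1, 7, 9, 12, 13], [2, 3, 5, 10, 14], [4, 6], [8, 11]]


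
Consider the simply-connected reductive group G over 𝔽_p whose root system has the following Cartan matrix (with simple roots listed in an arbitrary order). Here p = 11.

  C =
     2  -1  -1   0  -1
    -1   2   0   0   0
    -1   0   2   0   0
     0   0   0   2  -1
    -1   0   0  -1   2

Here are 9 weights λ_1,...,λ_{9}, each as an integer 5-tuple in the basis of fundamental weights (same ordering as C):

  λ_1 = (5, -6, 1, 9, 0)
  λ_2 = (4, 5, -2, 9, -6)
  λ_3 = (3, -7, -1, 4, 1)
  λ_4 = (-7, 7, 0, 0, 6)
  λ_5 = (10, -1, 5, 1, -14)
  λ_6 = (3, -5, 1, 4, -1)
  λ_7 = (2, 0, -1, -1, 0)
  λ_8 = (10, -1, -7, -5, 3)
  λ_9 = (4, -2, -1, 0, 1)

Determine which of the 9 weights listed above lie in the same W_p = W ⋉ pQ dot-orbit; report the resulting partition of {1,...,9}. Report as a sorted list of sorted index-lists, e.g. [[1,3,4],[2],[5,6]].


D_5 Cartan matrix, 5 simple roots permuted; ρ=(1,1,1,1,1).

W_11-reps of the 9 weights in Ā_11 (same 5-coord order as C):

  λ_1 → (1, 2, 5, 1, 0)
  λ_2 → (0, 1, 4, 0, 1)
  λ_3 → (0, 4, 2, 5, 0)
  λ_4 → (1, 2, 5, 1, 0)
  λ_5 → (0, 4, 2, 5, 0)
  λ_6 → (0, 4, 2, 5, 0)
  λ_7 → (3, 1, 0, 0, 1)
  λ_8 → (0, 4, 2, 5, 0)
  λ_9 → (3, 1, 0, 0, 1)

4 distinct reps among the 9 weights ⇒ 4 W_11-linkage classes:

[[1, 4], [2], [3, 5, 6, 8], [7, 9]]


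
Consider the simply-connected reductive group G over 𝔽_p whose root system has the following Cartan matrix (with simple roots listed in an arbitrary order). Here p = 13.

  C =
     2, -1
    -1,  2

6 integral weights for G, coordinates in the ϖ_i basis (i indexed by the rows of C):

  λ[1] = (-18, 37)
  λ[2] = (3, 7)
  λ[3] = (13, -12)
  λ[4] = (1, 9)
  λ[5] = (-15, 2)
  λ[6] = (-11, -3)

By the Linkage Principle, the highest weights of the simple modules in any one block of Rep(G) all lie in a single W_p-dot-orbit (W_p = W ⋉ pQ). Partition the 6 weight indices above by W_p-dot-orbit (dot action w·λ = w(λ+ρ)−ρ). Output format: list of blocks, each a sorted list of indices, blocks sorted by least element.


Root system A_2: the 2×2 matrix C matches after relabeling.

λ_j+ρ reflected into Ā_13 (⟨·,θ^∨⟩≤13); 2-tuples as given:

    λ_1 → (4, 8)
    λ_2 → (4, 8)
    λ_3 → (2, 10)
    λ_4 → (2, 10)
    λ_5 → (2, 10)
    λ_6 → (2, 10)

The 6 indices split into 2 linkage classes (same alcove rep ⇔ same W_13-dot-orbit):

[[1, 2], [3, 4, 5, 6]]


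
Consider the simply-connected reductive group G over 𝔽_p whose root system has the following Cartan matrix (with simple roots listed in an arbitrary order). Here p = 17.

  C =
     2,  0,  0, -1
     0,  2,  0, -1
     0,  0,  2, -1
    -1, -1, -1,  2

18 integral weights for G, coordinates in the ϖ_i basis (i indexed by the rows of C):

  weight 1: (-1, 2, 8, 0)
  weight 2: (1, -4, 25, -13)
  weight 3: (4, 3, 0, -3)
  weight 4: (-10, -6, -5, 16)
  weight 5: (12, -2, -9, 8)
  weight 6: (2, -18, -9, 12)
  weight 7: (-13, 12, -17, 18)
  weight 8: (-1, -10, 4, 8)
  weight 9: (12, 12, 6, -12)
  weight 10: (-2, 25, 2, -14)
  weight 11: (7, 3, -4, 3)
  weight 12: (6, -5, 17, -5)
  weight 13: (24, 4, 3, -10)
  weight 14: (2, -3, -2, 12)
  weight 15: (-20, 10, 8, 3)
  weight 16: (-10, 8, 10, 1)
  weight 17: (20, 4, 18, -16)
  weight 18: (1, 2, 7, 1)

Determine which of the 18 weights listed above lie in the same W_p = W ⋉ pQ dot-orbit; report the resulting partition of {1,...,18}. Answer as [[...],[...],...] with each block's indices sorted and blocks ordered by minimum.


Root system D_4: the 4×4 matrix C matches after relabeling.

Each λ_j+ρ reduced to Ā_17; 4-tuples below use C's row order:

  [1] (0, 3, 9, 1)
  [2] (3, 2, 1, 1)
  [3] (3, 2, 1, 1)
  [4] (8, 4, 3, 1)
  [5] (8, 4, 3, 1)
  [6] (8, 4, 3, 1)
  [7] (3, 2, 1, 1)
  [8] (0, 9, 5, 0)
  [9] (2, 2, 4, 2)
  [10] (3, 2, 1, 1)
  [11] (8, 4, 3, 1)
  [12] (0, 3, 9, 1)
  [13] (8, 4, 3, 1)
  [14] (3, 2, 1, 1)
  [15] (2, 2, 4, 2)
  [16] (2, 2, 4, 2)
  [17] (2, 2, 4, 2)
  [18] (2, 3, 8, 2)

Partition of {1..18} into 6 W_17-dot-orbits:

[[1, 12], [2, 3, 7, 10, 14], [4, 5, 6, 11, 13], [8], [9, 15, 16, 17], [18]]


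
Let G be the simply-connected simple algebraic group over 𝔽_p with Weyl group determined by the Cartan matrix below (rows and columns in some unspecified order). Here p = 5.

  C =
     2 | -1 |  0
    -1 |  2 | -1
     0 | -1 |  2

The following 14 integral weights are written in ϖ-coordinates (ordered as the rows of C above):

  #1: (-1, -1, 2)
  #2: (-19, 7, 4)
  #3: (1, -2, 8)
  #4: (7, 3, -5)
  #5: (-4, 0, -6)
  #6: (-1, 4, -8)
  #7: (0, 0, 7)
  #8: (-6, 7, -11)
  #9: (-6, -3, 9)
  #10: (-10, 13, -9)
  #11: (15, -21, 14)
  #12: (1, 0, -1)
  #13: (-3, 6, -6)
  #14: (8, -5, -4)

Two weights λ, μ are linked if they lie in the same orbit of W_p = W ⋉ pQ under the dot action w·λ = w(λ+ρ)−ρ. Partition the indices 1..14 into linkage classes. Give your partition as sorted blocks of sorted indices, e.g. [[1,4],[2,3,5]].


Cartan matrix: type A_3 (|W|=24); un-permuting the 3 rows.

Ā_5 reps of the 14 weights (A_3, coords as presented):

  [1] (0, 0, 3)
  [2] (0, 2, 3)
  [3] (1, 3, 0)
  [4] (2, 1, 0)
  [5] (2, 1, 0)
  [6] (0, 0, 3)
  [7] (1, 3, 0)
  [8] (3, 0, 2)
  [9] (3, 0, 2)
  [10] (1, 3, 0)
  [11] (1, 0, 0)
  [12] (2, 1, 0)
  [13] (0, 0, 3)
  [14] (2, 1, 0)

Grouping the 14 weights by Ā_5-representative: 6 linkage classes.

[[1, 6, 13], [2], [3, 7, 10], [4, 5, 12, 14], [8, 9], [11]]


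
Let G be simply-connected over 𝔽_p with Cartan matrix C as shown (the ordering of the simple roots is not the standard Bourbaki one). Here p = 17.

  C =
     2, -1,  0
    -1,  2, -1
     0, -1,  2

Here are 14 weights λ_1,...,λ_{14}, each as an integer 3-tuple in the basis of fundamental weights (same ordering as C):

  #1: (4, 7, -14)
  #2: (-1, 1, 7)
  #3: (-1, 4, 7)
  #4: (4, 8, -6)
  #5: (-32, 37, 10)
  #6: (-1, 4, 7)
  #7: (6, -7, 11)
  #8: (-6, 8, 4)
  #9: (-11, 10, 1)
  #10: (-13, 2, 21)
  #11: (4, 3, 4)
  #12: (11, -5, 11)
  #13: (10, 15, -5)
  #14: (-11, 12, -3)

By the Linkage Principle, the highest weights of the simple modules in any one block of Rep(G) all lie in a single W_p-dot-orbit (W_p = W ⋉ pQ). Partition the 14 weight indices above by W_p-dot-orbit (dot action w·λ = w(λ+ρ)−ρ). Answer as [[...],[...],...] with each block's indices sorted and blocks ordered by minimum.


Dynkin diagram of C (from the 4 off-diagonal −1 entries): A_3.

Alcove-folded reps (p=17, 14 weights, presented ϖ-order):

  λ_1 → (0, 5, 8);  λ_2 → (0, 2, 8);  λ_3 → (0, 5, 8);  λ_4 → (5, 4, 5);  λ_5 → (10, 1, 2);  λ_6 → (0, 5, 8);  λ_7 → (1, 6, 6);  λ_8 → (5, 4, 5);  λ_9 → (10, 1, 2);  λ_10 → (5, 4, 5);  λ_11 → (5, 4, 5);  λ_12 → (5, 4, 5);  λ_13 → (1, 6, 6);  λ_14 → (10, 1, 2)

Grouping the 14 weights by Ā_17-representative: 5 linkage classes.

[[1, 3, 6], [2], [4, 8, 10, 11, 12], [5, 9, 14], [7, 13]]


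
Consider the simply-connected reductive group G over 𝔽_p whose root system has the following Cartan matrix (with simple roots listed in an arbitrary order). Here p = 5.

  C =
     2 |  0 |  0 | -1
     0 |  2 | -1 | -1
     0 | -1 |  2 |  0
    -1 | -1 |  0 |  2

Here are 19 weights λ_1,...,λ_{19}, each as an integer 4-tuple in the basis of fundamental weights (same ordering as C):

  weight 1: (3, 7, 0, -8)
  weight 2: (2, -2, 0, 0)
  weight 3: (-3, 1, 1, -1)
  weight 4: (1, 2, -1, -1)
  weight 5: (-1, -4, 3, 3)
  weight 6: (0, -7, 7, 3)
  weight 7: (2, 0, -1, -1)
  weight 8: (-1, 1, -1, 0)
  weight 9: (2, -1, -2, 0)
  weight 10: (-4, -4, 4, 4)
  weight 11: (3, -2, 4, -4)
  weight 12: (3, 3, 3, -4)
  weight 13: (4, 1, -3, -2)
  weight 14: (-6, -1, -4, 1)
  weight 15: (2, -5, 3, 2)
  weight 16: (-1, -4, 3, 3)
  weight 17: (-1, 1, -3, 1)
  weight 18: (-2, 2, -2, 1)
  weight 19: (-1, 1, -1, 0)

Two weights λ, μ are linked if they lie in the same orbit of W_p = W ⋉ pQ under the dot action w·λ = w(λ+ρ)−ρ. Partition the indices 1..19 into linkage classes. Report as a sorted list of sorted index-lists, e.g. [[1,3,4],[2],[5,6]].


Dynkin diagram of C (from the 6 off-diagonal −1 entries): A_4.

Each λ_j+ρ reduced to Ā_5; 4-tuples below use C's row order:

  λ_1 → (1, 2, 1, 1) · λ_2 → (3, 1, 0, 0) · λ_3 → (0, 0, 2, 2) · λ_4 → (2, 3, 0, 0) · λ_5 → (0, 3, 1, 1) · λ_6 → (1, 2, 1, 1) · λ_7 → (3, 1, 0, 0) · λ_8 → (0, 2, 0, 1) · λ_9 → (3, 1, 0, 0) · λ_10 → (0, 2, 0, 1) · λ_11 → (0, 3, 1, 1) · λ_12 → (3, 1, 0, 0) · λ_13 → (3, 1, 0, 0) · λ_14 → (0, 0, 2, 2) · λ_15 → (1, 2, 1, 1) · λ_16 → (0, 3, 1, 1) · λ_17 → (0, 0, 2, 2) · λ_18 → (1, 2, 1, 1) · λ_19 → (0, 2, 0, 1)

The 19 indices split into 6 linkage classes (same alcove rep ⇔ same W_5-dot-orbit):

[[1, 6, 15, 18], [2, 7, 9, 12, 13], [3, 14, 17], [4], [5, 11, 16], [8, 10, 19]]


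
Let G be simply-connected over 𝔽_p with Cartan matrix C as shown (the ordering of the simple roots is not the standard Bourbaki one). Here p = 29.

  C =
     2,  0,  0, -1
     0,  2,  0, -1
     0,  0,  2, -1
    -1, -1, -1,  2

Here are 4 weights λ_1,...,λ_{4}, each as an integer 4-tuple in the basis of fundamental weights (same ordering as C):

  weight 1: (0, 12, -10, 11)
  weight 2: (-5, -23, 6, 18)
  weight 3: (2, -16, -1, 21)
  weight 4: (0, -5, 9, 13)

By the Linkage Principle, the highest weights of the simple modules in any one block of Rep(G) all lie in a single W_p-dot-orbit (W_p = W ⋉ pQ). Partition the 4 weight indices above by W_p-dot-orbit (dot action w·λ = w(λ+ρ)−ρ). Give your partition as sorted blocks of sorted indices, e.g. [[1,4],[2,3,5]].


C ↔ D_4 under row/col permutation; |W(D_4)| = 192.

λ_j+ρ reflected into Ā_29 (⟨·,θ^∨⟩≤29); 4-tuples as given:

    [1] (1, 13, 9, 3)
    [2] (3, 15, 0, 4)
    [3] (3, 15, 0, 4)
    [4] (1, 4, 10, 4)

3 distinct reps among the 4 weights ⇒ 3 W_29-linkage classes:

[[1], [2, 3], [4]]


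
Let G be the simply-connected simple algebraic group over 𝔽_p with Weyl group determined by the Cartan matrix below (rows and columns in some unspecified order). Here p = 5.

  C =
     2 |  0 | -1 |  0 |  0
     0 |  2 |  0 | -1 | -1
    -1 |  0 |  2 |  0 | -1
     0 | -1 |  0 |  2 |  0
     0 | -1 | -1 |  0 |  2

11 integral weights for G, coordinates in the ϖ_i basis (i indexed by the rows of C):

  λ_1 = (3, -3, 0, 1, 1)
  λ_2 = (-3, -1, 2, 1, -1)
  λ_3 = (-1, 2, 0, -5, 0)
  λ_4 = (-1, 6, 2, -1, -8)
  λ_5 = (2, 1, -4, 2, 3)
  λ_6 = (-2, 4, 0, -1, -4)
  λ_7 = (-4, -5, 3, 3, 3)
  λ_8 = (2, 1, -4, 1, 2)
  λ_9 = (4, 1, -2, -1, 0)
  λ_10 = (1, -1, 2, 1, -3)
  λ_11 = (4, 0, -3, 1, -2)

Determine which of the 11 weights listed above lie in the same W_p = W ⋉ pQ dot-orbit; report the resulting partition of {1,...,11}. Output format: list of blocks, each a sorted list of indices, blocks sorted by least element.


A_5 Cartan matrix, 5 simple roots permuted; ρ=(1,1,1,1,1).

Each λ_j+ρ reduced to Ā_5; 5-tuples below use C's row order:

  λ_1 → (2, 0, 1, 2, 0);  λ_2 → (2, 0, 1, 2, 0);  λ_3 → (0, 1, 1, 3, 0);  λ_4 → (2, 2, 0, 0, 1);  λ_5 → (2, 1, 1, 0, 0);  λ_6 → (2, 2, 1, 0, 0);  λ_7 → (0, 1, 1, 3, 0);  λ_8 → (2, 2, 1, 0, 0);  λ_9 → (2, 0, 1, 2, 0);  λ_10 → (2, 2, 1, 0, 0);  λ_11 → (2, 2, 1, 0, 0)

Partition of {1..11} into 5 W_5-dot-orbits:

[[1, 2, 9], [3, 7], [4], [5], [6, 8, 10, 11]]


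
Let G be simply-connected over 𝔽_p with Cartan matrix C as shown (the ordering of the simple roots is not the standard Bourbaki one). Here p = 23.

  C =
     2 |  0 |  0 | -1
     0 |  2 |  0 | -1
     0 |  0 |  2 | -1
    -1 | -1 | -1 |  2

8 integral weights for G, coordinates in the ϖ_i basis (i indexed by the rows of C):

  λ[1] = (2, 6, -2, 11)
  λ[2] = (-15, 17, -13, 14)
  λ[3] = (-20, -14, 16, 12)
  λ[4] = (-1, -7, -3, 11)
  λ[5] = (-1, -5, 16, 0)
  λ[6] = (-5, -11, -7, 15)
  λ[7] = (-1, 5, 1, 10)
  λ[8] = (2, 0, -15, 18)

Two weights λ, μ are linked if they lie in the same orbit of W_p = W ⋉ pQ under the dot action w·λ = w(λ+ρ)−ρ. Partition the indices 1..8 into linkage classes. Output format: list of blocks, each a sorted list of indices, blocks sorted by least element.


Cartan matrix: type D_4 (|W|=192); un-permuting the 4 rows.

W_23-reps of the 8 weights in Ā_23 (same 4-coord order as C):

  λ_1+ρ ↦ (3, 7, 1, 1) · λ_2+ρ ↦ (3, 7, 1, 1) · λ_3+ρ ↦ (0, 6, 2, 4) · λ_4+ρ ↦ (0, 6, 2, 4) · λ_5+ρ ↦ (3, 1, 14, 0) · λ_6+ρ ↦ (0, 6, 2, 4) · λ_7+ρ ↦ (0, 6, 2, 4) · λ_8+ρ ↦ (3, 1, 14, 0)

The 8 indices split into 3 linkage classes (same alcove rep ⇔ same W_23-dot-orbit):

[[1, 2], [3, 4, 6, 7], [5, 8]]


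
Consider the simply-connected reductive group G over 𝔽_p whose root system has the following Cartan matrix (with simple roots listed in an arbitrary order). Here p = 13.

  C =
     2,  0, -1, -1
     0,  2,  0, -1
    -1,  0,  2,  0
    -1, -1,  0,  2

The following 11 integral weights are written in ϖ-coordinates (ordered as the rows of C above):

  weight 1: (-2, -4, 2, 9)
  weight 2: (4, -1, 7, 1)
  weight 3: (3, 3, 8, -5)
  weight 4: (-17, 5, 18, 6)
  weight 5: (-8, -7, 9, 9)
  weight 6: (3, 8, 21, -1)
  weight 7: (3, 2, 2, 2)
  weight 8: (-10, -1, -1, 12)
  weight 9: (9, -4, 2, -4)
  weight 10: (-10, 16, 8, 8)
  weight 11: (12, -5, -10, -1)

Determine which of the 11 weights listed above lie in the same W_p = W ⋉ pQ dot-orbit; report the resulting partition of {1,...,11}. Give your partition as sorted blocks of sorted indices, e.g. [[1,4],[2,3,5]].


A_4 Cartan matrix, 4 simple roots permuted; ρ=(1,1,1,1).

Each λ_j+ρ reduced to Ā_13; 4-tuples below use C's row order:

  λ_1 → (1, 3, 2, 6);  λ_2 → (5, 2, 6, 0);  λ_3 → (0, 0, 9, 4);  λ_4 → (4, 3, 3, 3);  λ_5 → (4, 3, 3, 3);  λ_6 → (0, 0, 9, 4);  λ_7 → (4, 3, 3, 3);  λ_8 → (0, 0, 9, 4);  λ_9 → (4, 3, 3, 3);  λ_10 → (0, 0, 9, 4);  λ_11 → (0, 0, 9, 4)

4 distinct reps among the 11 weights ⇒ 4 W_13-linkage classes:

[[1], [2], [3, 6, 8, 10, 11], [4, 5, 7, 9]]


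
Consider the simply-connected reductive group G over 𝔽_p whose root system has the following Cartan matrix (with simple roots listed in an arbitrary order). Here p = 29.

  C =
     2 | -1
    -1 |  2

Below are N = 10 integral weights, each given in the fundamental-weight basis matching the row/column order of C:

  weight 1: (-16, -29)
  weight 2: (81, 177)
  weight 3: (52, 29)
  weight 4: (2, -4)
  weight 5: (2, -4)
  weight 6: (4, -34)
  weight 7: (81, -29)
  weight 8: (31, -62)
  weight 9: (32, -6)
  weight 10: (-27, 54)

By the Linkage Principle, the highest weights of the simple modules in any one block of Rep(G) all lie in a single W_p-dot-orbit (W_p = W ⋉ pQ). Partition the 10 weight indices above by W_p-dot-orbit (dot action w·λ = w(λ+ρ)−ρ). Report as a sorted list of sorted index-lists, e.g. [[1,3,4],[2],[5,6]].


C ↔ A_2 under row/col permutation; |W(A_2)| = 6.

Ā_29 reps of the 10 weights (A_2, coords as presented):

    λ_1+ρ ↦ (14, 1)
    λ_2+ρ ↦ (4, 1)
    λ_3+ρ ↦ (24, 1)
    λ_4+ρ ↦ (0, 3)
    λ_5+ρ ↦ (0, 3)
    λ_6+ρ ↦ (24, 1)
    λ_7+ρ ↦ (24, 1)
    λ_8+ρ ↦ (0, 3)
    λ_9+ρ ↦ (24, 1)
    λ_10+ρ ↦ (0, 3)

Grouping the 10 weights by Ā_29-representative: 4 linkage classes.

[[1], [2], [3, 6, 7, 9], [4, 5, 8, 10]]


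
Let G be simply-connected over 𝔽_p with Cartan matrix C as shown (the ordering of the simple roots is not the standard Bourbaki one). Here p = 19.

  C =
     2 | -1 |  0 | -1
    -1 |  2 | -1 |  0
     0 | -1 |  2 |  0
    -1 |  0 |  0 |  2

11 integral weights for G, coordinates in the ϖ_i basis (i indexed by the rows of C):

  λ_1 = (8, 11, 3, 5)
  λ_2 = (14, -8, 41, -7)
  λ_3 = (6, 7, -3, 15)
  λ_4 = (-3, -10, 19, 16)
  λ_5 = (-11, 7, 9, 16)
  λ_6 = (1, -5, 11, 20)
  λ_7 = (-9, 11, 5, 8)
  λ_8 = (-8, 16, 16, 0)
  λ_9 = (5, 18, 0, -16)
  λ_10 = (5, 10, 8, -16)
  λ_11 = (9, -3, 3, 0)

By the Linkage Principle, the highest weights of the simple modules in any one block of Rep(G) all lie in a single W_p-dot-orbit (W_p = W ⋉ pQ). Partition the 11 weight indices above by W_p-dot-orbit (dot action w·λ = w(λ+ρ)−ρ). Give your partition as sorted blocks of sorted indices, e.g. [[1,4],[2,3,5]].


Cartan matrix: type A_4 (|W|=120); un-permuting the 4 rows.

Folding the 11 weights λ_j+ρ into Ā_19 (reps in the given 4-coord order):

  λ_1+ρ ↦ (3, 4, 6, 4) · λ_2+ρ ↦ (3, 4, 6, 4) · λ_3+ρ ↦ (3, 4, 6, 4) · λ_4+ρ ↦ (8, 2, 2, 1) · λ_5+ρ ↦ (8, 2, 2, 1) · λ_6+ρ ↦ (0, 2, 2, 7) · λ_7+ρ ↦ (8, 4, 6, 1) · λ_8+ρ ↦ (8, 2, 2, 1) · λ_9+ρ ↦ (8, 4, 6, 1) · λ_10+ρ ↦ (8, 2, 2, 1) · λ_11+ρ ↦ (8, 2, 2, 1)

Partition of {1..11} into 4 W_19-dot-orbits:

[[1, 2, 3], [4, 5, 8, 10, 11], [6], [7, 9]]


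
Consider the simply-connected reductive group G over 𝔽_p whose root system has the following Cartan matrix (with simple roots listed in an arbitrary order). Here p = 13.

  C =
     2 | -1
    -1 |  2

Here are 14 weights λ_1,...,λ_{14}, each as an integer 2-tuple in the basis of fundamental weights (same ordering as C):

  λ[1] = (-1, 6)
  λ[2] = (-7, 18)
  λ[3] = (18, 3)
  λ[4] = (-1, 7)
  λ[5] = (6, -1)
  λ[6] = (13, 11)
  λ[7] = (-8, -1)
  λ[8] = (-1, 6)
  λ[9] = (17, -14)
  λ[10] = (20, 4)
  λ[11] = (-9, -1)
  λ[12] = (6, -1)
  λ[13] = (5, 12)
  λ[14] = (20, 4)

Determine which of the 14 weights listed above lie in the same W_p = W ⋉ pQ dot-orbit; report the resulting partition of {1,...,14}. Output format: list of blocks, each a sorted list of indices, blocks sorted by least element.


A_2 Cartan matrix, 2 simple roots permuted; ρ=(1,1).

Ā_13 reps of the 14 weights (A_2, coords as presented):

  λ_1 → (0, 7);  λ_2 → (0, 7);  λ_3 → (3, 6);  λ_4 → (0, 8);  λ_5 → (7, 0);  λ_6 → (0, 1);  λ_7 → (0, 7);  λ_8 → (0, 7);  λ_9 → (0, 8);  λ_10 → (0, 8);  λ_11 → (0, 8);  λ_12 → (7, 0);  λ_13 → (0, 7);  λ_14 → (0, 8)

The 14 indices split into 5 linkage classes (same alcove rep ⇔ same W_13-dot-orbit):

[[1, 2, 7, 8, 13], [3], [4, 9, 10, 11, 14], [5, 12], [6]]


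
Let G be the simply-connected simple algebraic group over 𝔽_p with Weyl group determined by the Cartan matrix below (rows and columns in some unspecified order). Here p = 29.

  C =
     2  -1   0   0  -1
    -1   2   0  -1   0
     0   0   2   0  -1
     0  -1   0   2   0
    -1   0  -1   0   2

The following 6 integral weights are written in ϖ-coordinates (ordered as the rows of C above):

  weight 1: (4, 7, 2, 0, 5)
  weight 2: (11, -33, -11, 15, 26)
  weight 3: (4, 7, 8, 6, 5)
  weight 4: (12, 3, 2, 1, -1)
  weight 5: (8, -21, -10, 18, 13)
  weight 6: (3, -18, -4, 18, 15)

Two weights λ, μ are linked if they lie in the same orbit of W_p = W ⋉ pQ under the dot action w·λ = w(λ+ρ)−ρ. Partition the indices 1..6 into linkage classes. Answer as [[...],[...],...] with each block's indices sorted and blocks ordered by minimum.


A_5 Cartan matrix, 5 simple roots permuted; ρ=(1,1,1,1,1).

W_29-reps of the 6 weights in Ā_29 (same 5-coord order as C):

  λ_1 → (5, 8, 3, 1, 6) · λ_2 → (13, 4, 3, 2, 0) · λ_3 → (5, 8, 3, 1, 6) · λ_4 → (13, 4, 3, 2, 0) · λ_5 → (5, 8, 3, 1, 6) · λ_6 → (13, 4, 3, 2, 0)

These 6 weights hit 2 W_29-dot-orbits; sizes (3, 3):

[[1, 3, 5], [2, 4, 6]]


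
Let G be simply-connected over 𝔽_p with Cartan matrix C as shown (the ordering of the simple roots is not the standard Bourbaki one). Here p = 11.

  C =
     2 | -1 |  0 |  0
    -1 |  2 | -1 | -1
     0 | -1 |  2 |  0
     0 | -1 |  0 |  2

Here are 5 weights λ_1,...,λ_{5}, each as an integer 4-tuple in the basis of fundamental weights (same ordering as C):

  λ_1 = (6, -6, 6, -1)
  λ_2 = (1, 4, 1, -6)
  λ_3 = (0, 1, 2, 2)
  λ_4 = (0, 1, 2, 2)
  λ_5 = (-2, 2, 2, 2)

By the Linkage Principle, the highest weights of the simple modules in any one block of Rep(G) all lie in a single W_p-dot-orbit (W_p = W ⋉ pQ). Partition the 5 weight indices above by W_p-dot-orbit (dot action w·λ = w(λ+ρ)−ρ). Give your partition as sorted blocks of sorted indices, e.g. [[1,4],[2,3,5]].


Cartan matrix: type D_4 (|W|=192); un-permuting the 4 rows.

Alcove-folded reps (p=11, 5 weights, presented ϖ-order):

  1: (2, 0, 2, 5)
  2: (2, 0, 2, 5)
  3: (1, 2, 3, 3)
  4: (1, 2, 3, 3)
  5: (1, 2, 3, 3)

Linkage partition of the 5 weights (2 classes, p=11):

[[1, 2], [3, 4, 5]]


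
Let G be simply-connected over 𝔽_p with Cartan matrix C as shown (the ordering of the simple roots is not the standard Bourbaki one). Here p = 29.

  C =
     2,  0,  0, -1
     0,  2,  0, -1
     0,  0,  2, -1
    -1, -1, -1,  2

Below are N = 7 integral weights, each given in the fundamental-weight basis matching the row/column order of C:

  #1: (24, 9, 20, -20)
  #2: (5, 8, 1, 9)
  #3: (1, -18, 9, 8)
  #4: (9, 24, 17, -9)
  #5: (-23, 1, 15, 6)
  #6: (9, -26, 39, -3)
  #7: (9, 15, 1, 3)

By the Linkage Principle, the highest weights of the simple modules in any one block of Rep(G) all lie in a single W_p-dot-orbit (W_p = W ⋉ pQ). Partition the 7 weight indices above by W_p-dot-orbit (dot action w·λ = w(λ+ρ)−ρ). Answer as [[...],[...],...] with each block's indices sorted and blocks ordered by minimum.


Cartan matrix: type D_4 (|W|=192); un-permuting the 4 rows.

Alcove-folded reps (p=29, 7 weights, presented ϖ-order):

  λ_1 → (6, 9, 2, 2) · λ_2 → (6, 9, 2, 2) · λ_3 → (6, 9, 2, 2) · λ_4 → (6, 9, 2, 2) · λ_5 → (7, 13, 1, 2) · λ_6 → (6, 9, 2, 2) · λ_7 → (7, 13, 1, 2)

The 7 indices split into 2 linkage classes (same alcove rep ⇔ same W_29-dot-orbit):

[[1, 2, 3, 4, 6], [5, 7]]


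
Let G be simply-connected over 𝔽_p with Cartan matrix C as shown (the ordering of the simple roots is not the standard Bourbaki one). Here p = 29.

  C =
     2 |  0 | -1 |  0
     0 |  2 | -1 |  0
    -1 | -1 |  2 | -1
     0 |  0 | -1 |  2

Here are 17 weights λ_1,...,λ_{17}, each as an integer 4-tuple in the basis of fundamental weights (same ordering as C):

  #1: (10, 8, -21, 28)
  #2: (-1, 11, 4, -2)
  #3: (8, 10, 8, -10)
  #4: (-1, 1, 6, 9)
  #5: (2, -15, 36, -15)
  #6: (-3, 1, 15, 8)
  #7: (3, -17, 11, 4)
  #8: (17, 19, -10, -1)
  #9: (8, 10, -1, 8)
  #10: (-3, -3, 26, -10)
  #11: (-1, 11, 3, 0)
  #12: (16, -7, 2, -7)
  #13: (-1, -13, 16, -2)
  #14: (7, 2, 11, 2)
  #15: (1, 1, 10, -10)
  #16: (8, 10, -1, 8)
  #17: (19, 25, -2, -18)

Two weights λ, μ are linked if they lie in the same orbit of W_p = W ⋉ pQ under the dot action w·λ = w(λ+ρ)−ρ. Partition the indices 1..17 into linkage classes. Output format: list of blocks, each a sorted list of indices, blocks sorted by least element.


C ↔ D_4 under row/col permutation; |W(D_4)| = 192.

Folding the 17 weights λ_j+ρ into Ā_29 (reps in the given 4-coord order):

  λ_1+ρ ↦ (9, 11, 0, 9)
  λ_2+ρ ↦ (0, 12, 4, 1)
  λ_3+ρ ↦ (9, 11, 0, 9)
  λ_4+ρ ↦ (0, 2, 7, 10)
  λ_5+ρ ↦ (8, 3, 3, 3)
  λ_6+ρ ↦ (2, 2, 2, 9)
  λ_7+ρ ↦ (0, 12, 4, 1)
  λ_8+ρ ↦ (9, 11, 0, 9)
  λ_9+ρ ↦ (9, 11, 0, 9)
  λ_10+ρ ↦ (2, 2, 2, 9)
  λ_11+ρ ↦ (0, 12, 4, 1)
  λ_12+ρ ↦ (8, 3, 3, 3)
  λ_13+ρ ↦ (0, 12, 4, 1)
  λ_14+ρ ↦ (8, 3, 3, 3)
  λ_15+ρ ↦ (2, 2, 2, 9)
  λ_16+ρ ↦ (9, 11, 0, 9)
  λ_17+ρ ↦ (2, 8, 1, 1)

These 17 weights hit 6 W_29-dot-orbits; sizes (5, 4, 1, 3, 3, 1):

[[1, 3, 8, 9, 16], [2, 7, 11, 13], [4], [5, 12, 14], [6, 10, 15], [17]]


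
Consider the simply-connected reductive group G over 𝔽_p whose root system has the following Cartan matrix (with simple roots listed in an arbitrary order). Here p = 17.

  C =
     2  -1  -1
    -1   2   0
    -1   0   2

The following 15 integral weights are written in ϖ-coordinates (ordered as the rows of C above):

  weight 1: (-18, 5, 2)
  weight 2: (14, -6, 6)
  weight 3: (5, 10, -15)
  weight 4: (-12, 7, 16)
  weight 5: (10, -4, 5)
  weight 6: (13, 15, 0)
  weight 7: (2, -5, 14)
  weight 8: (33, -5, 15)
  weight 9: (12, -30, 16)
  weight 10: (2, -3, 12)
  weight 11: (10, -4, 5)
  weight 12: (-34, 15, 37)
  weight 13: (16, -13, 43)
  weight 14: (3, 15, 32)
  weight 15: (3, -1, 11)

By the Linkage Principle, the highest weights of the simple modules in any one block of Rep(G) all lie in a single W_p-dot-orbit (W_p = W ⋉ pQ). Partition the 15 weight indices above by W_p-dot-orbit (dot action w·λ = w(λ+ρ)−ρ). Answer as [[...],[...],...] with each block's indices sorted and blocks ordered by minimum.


Cartan matrix: type A_3 (|W|=24); un-permuting the 3 rows.

λ_j+ρ reflected into Ā_17 (⟨·,θ^∨⟩≤17); 3-tuples as given:

    λ_1 → (8, 3, 6)
    λ_2 → (10, 0, 2)
    λ_3 → (8, 3, 6)
    λ_4 → (8, 3, 6)
    λ_5 → (8, 3, 6)
    λ_6 → (1, 2, 13)
    λ_7 → (1, 2, 13)
    λ_8 → (4, 0, 12)
    λ_9 → (4, 0, 12)
    λ_10 → (1, 2, 13)
    λ_11 → (8, 3, 6)
    λ_12 → (4, 0, 12)
    λ_13 → (10, 0, 2)
    λ_14 → (1, 2, 13)
    λ_15 → (4, 0, 12)

The 15 indices split into 4 linkage classes (same alcove rep ⇔ same W_17-dot-orbit):

[[1, 3, 4, 5, 11], [2, 13], [6, 7, 10, 14], [8, 9, 12, 15]]


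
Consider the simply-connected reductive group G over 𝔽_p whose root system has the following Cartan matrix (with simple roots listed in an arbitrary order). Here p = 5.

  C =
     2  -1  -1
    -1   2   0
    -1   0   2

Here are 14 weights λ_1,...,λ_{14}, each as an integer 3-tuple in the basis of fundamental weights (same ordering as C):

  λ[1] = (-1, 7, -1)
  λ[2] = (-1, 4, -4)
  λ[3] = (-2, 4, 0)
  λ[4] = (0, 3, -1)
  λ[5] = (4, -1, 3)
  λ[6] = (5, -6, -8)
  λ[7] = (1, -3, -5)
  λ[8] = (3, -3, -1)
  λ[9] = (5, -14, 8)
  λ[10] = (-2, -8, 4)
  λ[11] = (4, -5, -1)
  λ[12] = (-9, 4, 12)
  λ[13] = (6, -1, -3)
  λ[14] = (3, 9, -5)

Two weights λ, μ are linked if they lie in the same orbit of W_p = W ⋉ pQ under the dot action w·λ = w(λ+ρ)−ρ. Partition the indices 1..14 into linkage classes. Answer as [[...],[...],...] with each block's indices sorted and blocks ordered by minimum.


C ↔ A_3 under row/col permutation; |W(A_3)| = 24.

λ_j+ρ reflected into Ā_5 (⟨·,θ^∨⟩≤5); 3-tuples as given:

  λ_1+ρ ↦ (3, 2, 0);  λ_2+ρ ↦ (3, 2, 0);  λ_3+ρ ↦ (1, 4, 0);  λ_4+ρ ↦ (1, 4, 0);  λ_5+ρ ↦ (1, 4, 0);  λ_6+ρ ↦ (3, 1, 1);  λ_7+ρ ↦ (2, 2, 0);  λ_8+ρ ↦ (2, 2, 0);  λ_9+ρ ↦ (2, 2, 0);  λ_10+ρ ↦ (2, 2, 0);  λ_11+ρ ↦ (1, 4, 0);  λ_12+ρ ↦ (3, 2, 0);  λ_13+ρ ↦ (3, 2, 0);  λ_14+ρ ↦ (1, 4, 0)

4 distinct reps among the 14 weights ⇒ 4 W_5-linkage classes:

[[1, 2, 12, 13], [3, 4, 5, 11, 14], [6], [7, 8, 9, 10]]


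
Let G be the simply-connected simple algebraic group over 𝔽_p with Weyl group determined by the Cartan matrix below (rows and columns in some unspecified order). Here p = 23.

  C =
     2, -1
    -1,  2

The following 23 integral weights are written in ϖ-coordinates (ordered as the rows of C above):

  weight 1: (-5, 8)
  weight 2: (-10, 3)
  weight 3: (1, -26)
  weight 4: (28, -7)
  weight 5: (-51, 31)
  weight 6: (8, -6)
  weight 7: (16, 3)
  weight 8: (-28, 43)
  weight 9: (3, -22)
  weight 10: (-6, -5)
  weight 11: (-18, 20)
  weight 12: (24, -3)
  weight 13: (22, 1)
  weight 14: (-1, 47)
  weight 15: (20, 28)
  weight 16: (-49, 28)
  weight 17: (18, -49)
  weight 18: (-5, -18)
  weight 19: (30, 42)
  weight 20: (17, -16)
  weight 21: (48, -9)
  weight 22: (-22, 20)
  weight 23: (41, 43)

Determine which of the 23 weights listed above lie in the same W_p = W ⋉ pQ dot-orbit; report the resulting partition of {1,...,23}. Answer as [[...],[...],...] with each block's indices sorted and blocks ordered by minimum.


Dynkin diagram of C (from the 2 off-diagonal −1 entries): A_2.

Each λ_j+ρ reduced to Ā_23; 2-tuples below use C's row order:

    λ_1 → (4, 5)
    λ_2 → (4, 5)
    λ_3 → (21, 0)
    λ_4 → (17, 0)
    λ_5 → (4, 5)
    λ_6 → (4, 5)
    λ_7 → (17, 4)
    λ_8 → (2, 4)
    λ_9 → (17, 4)
    λ_10 → (4, 5)
    λ_11 → (17, 4)
    λ_12 → (21, 0)
    λ_13 → (21, 0)
    λ_14 → (21, 0)
    λ_15 → (2, 4)
    λ_16 → (2, 4)
    λ_17 → (2, 4)
    λ_18 → (17, 4)
    λ_19 → (3, 15)
    λ_20 → (3, 15)
    λ_21 → (3, 15)
    λ_22 → (21, 0)
    λ_23 → (2, 4)

Linkage partition of the 23 weights (6 classes, p=23):

[[1, 2, 5, 6, 10], [3, 12, 13, 14, 22], [4], [7, 9, 11, 18], [8, 15, 16, 17, 23], [19, 20, 21]]


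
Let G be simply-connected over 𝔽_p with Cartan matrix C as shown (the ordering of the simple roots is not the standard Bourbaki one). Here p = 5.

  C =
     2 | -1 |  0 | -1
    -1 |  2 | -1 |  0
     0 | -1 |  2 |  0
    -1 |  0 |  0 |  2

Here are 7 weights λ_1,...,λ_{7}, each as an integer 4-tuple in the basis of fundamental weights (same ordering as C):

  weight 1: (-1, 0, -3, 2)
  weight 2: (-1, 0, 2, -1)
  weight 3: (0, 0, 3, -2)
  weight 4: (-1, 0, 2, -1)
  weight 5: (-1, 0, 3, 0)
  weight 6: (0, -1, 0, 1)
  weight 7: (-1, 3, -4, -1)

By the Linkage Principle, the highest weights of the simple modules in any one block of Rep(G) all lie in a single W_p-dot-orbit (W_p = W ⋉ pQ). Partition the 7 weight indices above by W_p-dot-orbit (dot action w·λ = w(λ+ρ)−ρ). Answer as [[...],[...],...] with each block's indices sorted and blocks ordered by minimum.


Root system A_4: the 4×4 matrix C matches after relabeling.

Ā_5 reps of the 7 weights (A_4, coords as presented):

  [1] (1, 0, 1, 2);  [2] (0, 1, 3, 0);  [3] (0, 1, 3, 0);  [4] (0, 1, 3, 0);  [5] (0, 1, 3, 0);  [6] (1, 0, 1, 2);  [7] (0, 1, 3, 0)

Linkage partition of the 7 weights (2 classes, p=5):

[[1, 6], [2, 3, 4, 5, 7]]


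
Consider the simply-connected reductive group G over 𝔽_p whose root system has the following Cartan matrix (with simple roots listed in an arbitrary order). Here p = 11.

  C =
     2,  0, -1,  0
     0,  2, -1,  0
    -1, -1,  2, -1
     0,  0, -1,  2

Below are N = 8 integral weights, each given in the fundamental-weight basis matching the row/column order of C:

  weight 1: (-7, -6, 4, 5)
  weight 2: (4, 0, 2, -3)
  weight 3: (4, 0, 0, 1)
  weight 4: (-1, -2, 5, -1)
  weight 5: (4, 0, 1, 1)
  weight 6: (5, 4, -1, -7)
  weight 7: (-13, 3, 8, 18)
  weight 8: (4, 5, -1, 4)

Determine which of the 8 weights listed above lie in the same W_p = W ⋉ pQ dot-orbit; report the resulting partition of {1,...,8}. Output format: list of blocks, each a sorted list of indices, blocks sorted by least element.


Dynkin diagram of C (from the 6 off-diagonal −1 entries): D_4.

Alcove-folded reps (p=11, 8 weights, presented ϖ-order):

    λ_1 → (0, 1, 5, 0)
    λ_2 → (5, 1, 1, 2)
    λ_3 → (5, 1, 1, 2)
    λ_4 → (0, 1, 5, 0)
    λ_5 → (5, 1, 1, 2)
    λ_6 → (0, 1, 5, 0)
    λ_7 → (5, 1, 1, 2)
    λ_8 → (0, 1, 5, 0)

The 8 indices split into 2 linkage classes (same alcove rep ⇔ same W_11-dot-orbit):

[[1, 4, 6, 8], [2, 3, 5, 7]]


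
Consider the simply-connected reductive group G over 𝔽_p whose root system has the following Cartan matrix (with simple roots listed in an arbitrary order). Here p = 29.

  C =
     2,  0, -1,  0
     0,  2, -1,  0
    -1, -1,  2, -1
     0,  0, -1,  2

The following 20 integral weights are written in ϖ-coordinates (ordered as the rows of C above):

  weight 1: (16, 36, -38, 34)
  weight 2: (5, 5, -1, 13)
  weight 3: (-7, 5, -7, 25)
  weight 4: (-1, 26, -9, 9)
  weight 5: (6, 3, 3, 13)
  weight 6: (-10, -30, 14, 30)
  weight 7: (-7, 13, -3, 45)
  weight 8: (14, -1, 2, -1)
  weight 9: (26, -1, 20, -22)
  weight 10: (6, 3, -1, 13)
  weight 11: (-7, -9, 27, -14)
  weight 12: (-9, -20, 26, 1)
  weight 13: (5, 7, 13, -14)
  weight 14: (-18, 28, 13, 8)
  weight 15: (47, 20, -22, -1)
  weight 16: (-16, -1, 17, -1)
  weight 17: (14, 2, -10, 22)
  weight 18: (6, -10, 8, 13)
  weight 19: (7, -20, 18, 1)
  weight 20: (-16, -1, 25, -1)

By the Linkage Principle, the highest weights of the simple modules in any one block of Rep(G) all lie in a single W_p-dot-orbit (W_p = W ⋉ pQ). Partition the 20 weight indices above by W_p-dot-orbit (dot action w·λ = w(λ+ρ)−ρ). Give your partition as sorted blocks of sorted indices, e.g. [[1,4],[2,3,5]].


Root system D_4: the 4×4 matrix C matches after relabeling.

W_29-reps of the 20 weights in Ā_29 (same 4-coord order as C):

  λ_1+ρ ↦ (6, 2, 6, 0)
  λ_2+ρ ↦ (6, 6, 0, 14)
  λ_3+ρ ↦ (6, 6, 0, 14)
  λ_4+ρ ↦ (8, 19, 0, 2)
  λ_5+ρ ↦ (7, 4, 0, 14)
  λ_6+ρ ↦ (6, 2, 6, 0)
  λ_7+ρ ↦ (6, 2, 6, 0)
  λ_8+ρ ↦ (15, 0, 3, 0)
  λ_9+ρ ↦ (8, 19, 0, 2)
  λ_10+ρ ↦ (7, 4, 0, 14)
  λ_11+ρ ↦ (6, 8, 1, 13)
  λ_12+ρ ↦ (8, 19, 0, 2)
  λ_13+ρ ↦ (6, 8, 1, 13)
  λ_14+ρ ↦ (6, 6, 0, 14)
  λ_15+ρ ↦ (8, 19, 0, 2)
  λ_16+ρ ↦ (15, 0, 3, 0)
  λ_17+ρ ↦ (6, 6, 0, 14)
  λ_18+ρ ↦ (6, 8, 1, 13)
  λ_19+ρ ↦ (8, 19, 0, 2)
  λ_20+ρ ↦ (15, 0, 3, 0)

Linkage partition of the 20 weights (6 classes, p=29):

[[1, 6, 7], [2, 3, 14, 17], [4, 9, 12, 15, 19], [5, 10], [8, 16, 20], [11, 13, 18]]


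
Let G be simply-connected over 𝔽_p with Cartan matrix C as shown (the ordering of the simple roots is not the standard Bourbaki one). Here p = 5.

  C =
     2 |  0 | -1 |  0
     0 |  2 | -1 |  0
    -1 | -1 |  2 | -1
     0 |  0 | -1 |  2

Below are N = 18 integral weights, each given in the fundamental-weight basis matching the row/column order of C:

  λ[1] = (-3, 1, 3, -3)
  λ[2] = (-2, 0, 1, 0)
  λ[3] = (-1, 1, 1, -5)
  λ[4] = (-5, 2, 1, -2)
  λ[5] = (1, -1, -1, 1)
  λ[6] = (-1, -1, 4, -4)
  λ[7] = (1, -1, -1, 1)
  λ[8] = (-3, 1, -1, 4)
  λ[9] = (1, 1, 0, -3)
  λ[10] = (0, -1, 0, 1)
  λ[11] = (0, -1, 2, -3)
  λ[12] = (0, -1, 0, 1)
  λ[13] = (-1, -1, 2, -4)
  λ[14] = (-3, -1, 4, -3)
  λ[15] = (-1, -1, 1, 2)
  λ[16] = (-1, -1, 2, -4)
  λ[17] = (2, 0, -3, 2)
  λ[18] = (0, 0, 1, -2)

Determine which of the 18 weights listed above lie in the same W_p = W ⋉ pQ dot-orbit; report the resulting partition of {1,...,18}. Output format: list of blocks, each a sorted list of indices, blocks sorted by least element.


Dynkin diagram of C (from the 6 off-diagonal −1 entries): D_4.

Ā_5 reps of the 18 weights (D_4, coords as presented):

  λ_1+ρ ↦ (1, 1, 1, 1);  λ_2+ρ ↦ (1, 1, 1, 1);  λ_3+ρ ↦ (2, 0, 0, 2);  λ_4+ρ ↦ (1, 0, 1, 2);  λ_5+ρ ↦ (2, 0, 0, 2);  λ_6+ρ ↦ (0, 0, 0, 3);  λ_7+ρ ↦ (2, 0, 0, 2);  λ_8+ρ ↦ (0, 0, 0, 3);  λ_9+ρ ↦ (1, 1, 1, 1);  λ_10+ρ ↦ (1, 0, 1, 2);  λ_11+ρ ↦ (1, 0, 1, 2);  λ_12+ρ ↦ (1, 0, 1, 2);  λ_13+ρ ↦ (0, 0, 0, 3);  λ_14+ρ ↦ (2, 0, 0, 2);  λ_15+ρ ↦ (0, 0, 0, 3);  λ_16+ρ ↦ (0, 0, 0, 3);  λ_17+ρ ↦ (1, 1, 1, 1);  λ_18+ρ ↦ (1, 1, 1, 1)

4 distinct reps among the 18 weights ⇒ 4 W_5-linkage classes:

[[1, 2, 9, 17, 18], [3, 5, 7, 14], [4, 10, 11, 12], [6, 8, 13, 15, 16]]


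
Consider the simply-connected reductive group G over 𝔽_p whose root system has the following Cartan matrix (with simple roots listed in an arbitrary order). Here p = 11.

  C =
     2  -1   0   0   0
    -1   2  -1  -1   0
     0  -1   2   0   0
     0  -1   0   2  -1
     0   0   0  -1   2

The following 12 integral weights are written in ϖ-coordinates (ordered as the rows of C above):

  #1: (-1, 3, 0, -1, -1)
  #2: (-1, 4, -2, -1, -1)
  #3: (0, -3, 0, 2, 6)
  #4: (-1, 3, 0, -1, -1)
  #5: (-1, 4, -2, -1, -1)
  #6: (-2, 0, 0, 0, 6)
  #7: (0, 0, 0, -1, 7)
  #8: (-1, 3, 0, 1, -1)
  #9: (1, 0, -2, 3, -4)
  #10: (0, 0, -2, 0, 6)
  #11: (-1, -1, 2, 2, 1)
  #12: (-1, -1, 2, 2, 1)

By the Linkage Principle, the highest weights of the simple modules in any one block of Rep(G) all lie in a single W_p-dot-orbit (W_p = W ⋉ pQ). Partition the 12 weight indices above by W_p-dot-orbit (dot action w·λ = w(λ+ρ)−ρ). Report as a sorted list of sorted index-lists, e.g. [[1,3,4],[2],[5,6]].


Type D_5, rank 5, |W|=1920; reorder rows/cols to standard.

Folding the 12 weights λ_j+ρ into Ā_11 (reps in the given 5-coord order):

  [1] (0, 4, 1, 0, 0) · [2] (0, 4, 1, 0, 0) · [3] (1, 0, 1, 1, 7) · [4] (0, 4, 1, 0, 0) · [5] (0, 4, 1, 0, 0) · [6] (1, 0, 1, 1, 7) · [7] (1, 0, 1, 1, 7) · [8] (0, 4, 1, 0, 0) · [9] (2, 0, 1, 1, 3) · [10] (1, 0, 1, 1, 7) · [11] (0, 0, 3, 3, 2) · [12] (0, 0, 3, 3, 2)

The 12 indices split into 4 linkage classes (same alcove rep ⇔ same W_11-dot-orbit):

[[1, 2, 4, 5, 8], [3, 6, 7, 10], [9], [11, 12]]


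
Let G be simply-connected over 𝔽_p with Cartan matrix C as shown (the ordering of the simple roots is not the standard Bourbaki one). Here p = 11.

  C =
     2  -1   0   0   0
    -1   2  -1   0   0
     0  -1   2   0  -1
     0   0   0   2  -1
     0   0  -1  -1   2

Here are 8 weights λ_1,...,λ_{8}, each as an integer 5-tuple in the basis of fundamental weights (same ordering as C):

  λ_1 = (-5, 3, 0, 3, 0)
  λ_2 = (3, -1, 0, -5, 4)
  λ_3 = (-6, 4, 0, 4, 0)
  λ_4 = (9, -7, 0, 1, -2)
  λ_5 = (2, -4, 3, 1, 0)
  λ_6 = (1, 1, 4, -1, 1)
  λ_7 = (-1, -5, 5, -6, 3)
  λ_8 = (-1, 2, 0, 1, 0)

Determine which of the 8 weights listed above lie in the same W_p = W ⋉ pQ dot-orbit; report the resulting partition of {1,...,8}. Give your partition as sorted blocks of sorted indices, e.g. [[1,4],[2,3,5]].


Dynkin diagram of C (from the 8 off-diagonal −1 entries): A_5.

Alcove-folded reps (p=11, 8 weights, presented ϖ-order):

  1: (4, 0, 1, 4, 1)
  2: (4, 0, 1, 4, 1)
  3: (4, 0, 1, 4, 1)
  4: (4, 0, 1, 4, 1)
  5: (0, 3, 1, 2, 1)
  6: (2, 2, 5, 0, 2)
  7: (4, 0, 1, 4, 1)
  8: (0, 3, 1, 2, 1)

Linkage partition of the 8 weights (3 classes, p=11):

[[1, 2, 3, 4, 7], [5, 8], [6]]


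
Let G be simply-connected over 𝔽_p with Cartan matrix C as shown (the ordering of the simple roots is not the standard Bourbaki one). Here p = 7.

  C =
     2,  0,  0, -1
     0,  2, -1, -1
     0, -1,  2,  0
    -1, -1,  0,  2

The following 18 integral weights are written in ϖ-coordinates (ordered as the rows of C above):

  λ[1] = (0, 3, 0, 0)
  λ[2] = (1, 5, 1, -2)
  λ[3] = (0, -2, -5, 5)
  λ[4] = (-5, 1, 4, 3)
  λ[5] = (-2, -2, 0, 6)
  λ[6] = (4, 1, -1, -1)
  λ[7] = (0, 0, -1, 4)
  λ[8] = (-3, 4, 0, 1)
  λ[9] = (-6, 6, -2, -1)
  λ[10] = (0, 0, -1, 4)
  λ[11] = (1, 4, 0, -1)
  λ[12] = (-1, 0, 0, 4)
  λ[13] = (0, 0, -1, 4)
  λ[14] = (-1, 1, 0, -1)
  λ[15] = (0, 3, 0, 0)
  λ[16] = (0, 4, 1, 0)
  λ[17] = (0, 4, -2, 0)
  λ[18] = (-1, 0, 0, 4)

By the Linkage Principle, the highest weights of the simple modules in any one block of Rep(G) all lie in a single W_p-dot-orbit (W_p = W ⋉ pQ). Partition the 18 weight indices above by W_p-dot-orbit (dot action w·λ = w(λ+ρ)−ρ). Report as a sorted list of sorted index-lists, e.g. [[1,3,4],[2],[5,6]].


Cartan matrix: type A_4 (|W|=120); un-permuting the 4 rows.

Folding the 18 weights λ_j+ρ into Ā_7 (reps in the given 4-coord order):

  1: (1, 4, 1, 1);  2: (1, 5, 0, 0);  3: (1, 4, 1, 1);  4: (0, 2, 1, 0);  5: (1, 1, 0, 5);  6: (5, 2, 0, 0);  7: (1, 1, 0, 5);  8: (1, 5, 0, 0);  9: (0, 1, 1, 5);  10: (1, 1, 0, 5);  11: (1, 5, 0, 0);  12: (0, 1, 1, 5);  13: (1, 1, 0, 5);  14: (0, 2, 1, 0);  15: (1, 4, 1, 1);  16: (1, 5, 0, 0);  17: (1, 4, 1, 1);  18: (0, 1, 1, 5)

These 18 weights hit 6 W_7-dot-orbits; sizes (4, 4, 2, 4, 1, 3):

[[1, 3, 15, 17], [2, 8, 11, 16], [4, 14], [5, 7, 10, 13], [6], [9, 12, 18]]
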